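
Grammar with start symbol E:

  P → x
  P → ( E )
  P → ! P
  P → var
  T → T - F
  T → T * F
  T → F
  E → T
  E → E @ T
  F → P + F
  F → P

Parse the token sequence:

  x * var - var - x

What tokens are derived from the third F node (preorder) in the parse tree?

var

[E [T [T [T [T [F [P x]]] * [F [P var]]] - [F [P var]]] - [F [P x]]]]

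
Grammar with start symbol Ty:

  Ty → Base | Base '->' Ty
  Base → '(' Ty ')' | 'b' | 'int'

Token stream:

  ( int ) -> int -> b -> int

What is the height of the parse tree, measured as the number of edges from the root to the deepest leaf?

[Ty [Base ( [Ty [Base int]] )] -> [Ty [Base int] -> [Ty [Base b] -> [Ty [Base int]]]]]

5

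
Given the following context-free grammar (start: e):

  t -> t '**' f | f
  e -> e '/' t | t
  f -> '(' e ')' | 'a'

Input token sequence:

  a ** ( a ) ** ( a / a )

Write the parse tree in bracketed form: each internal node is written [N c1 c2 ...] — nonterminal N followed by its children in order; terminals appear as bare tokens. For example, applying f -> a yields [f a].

[e [t [t [t [f a]] ** [f ( [e [t [f a]]] )]] ** [f ( [e [e [t [f a]]] / [t [f a]]] )]]]

e
t
t ** f
t ** f ** f
f ** f ** f
a ** f ** f
a ** ( e ) ** f
a ** ( t ) ** f
a ** ( f ) ** f
a ** ( a ) ** f
a ** ( a ) ** ( e )
a ** ( a ) ** ( e / t )
a ** ( a ) ** ( t / t )
a ** ( a ) ** ( f / t )
a ** ( a ) ** ( a / t )
a ** ( a ) ** ( a / f )
a ** ( a ) ** ( a / a )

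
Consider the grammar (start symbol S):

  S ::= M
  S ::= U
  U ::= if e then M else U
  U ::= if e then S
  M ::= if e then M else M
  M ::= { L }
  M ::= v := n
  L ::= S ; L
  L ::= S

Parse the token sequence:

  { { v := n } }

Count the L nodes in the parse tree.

[S [M { [L [S [M { [L [S [M v := n]]] }]]] }]]

2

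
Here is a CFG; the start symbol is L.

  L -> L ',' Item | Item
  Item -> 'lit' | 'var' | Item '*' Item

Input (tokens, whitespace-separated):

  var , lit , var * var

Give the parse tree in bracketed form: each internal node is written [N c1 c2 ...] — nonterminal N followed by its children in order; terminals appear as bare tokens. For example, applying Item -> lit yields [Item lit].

L
L , Item
L , Item , Item
Item , Item , Item
var , Item , Item
var , lit , Item
var , lit , Item * Item
var , lit , var * Item
var , lit , var * var

[L [L [L [Item var]] , [Item lit]] , [Item [Item var] * [Item var]]]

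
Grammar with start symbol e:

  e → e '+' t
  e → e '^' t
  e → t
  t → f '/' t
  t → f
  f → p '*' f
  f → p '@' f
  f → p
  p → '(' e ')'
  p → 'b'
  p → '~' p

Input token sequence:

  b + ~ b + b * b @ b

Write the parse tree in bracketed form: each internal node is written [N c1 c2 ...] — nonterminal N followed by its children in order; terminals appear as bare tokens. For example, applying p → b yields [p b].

e
e + t
e + t + t
t + t + t
f + t + t
p + t + t
b + t + t
b + f + t
b + p + t
b + ~ p + t
b + ~ b + t
b + ~ b + f
b + ~ b + p * f
b + ~ b + b * f
b + ~ b + b * p @ f
b + ~ b + b * b @ f
b + ~ b + b * b @ p
b + ~ b + b * b @ b

[e [e [e [t [f [p b]]]] + [t [f [p ~ [p b]]]]] + [t [f [p b] * [f [p b] @ [f [p b]]]]]]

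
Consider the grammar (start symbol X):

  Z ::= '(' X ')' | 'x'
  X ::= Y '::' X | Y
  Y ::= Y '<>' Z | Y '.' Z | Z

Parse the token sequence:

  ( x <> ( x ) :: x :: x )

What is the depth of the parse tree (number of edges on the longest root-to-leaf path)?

9

[X [Y [Z ( [X [Y [Y [Z x]] <> [Z ( [X [Y [Z x]]] )]] :: [X [Y [Z x]] :: [X [Y [Z x]]]]] )]]]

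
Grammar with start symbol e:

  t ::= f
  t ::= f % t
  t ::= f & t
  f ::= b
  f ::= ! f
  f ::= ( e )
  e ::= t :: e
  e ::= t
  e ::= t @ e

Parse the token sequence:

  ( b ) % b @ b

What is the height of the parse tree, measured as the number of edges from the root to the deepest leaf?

[e [t [f ( [e [t [f b]]] )] % [t [f b]]] @ [e [t [f b]]]]

6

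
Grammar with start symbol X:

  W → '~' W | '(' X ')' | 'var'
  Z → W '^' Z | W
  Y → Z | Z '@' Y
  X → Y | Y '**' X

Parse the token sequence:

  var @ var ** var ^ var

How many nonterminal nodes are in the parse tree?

[X [Y [Z [W var]] @ [Y [Z [W var]]]] ** [X [Y [Z [W var] ^ [Z [W var]]]]]]

13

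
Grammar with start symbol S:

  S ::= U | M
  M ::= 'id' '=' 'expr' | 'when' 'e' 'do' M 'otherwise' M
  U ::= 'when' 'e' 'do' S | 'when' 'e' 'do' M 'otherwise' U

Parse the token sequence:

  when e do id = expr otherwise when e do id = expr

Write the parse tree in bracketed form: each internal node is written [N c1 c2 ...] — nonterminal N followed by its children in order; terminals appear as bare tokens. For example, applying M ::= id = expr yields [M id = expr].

S
U
when e do M otherwise U
when e do id = expr otherwise U
when e do id = expr otherwise when e do S
when e do id = expr otherwise when e do M
when e do id = expr otherwise when e do id = expr

[S [U when e do [M id = expr] otherwise [U when e do [S [M id = expr]]]]]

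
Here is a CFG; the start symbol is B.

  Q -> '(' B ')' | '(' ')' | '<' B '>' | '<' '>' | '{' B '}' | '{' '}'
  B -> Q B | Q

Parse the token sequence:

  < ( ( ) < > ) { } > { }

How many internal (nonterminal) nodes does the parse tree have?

12

[B [Q < [B [Q ( [B [Q ( )] [B [Q < >]]] )] [B [Q { }]]] >] [B [Q { }]]]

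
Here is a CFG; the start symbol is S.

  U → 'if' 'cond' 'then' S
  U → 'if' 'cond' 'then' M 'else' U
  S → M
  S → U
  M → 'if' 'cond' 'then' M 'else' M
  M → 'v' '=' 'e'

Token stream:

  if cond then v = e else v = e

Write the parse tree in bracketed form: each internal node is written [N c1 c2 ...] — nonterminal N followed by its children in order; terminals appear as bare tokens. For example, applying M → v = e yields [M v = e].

S
M
if cond then M else M
if cond then v = e else M
if cond then v = e else v = e

[S [M if cond then [M v = e] else [M v = e]]]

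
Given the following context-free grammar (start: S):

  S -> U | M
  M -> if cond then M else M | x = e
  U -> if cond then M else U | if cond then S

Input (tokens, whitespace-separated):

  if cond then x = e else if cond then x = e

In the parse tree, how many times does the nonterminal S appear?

[S [U if cond then [M x = e] else [U if cond then [S [M x = e]]]]]

2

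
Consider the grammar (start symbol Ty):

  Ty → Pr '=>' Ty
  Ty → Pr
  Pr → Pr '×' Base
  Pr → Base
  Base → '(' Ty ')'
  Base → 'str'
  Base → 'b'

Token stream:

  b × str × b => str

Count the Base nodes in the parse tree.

4

[Ty [Pr [Pr [Pr [Base b]] × [Base str]] × [Base b]] => [Ty [Pr [Base str]]]]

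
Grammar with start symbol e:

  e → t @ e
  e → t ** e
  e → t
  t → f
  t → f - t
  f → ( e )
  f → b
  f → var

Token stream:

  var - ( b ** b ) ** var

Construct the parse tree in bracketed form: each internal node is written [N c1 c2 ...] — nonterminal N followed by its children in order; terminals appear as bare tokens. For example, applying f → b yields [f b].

e
t ** e
f - t ** e
var - t ** e
var - f ** e
var - ( e ) ** e
var - ( t ** e ) ** e
var - ( f ** e ) ** e
var - ( b ** e ) ** e
var - ( b ** t ) ** e
var - ( b ** f ) ** e
var - ( b ** b ) ** e
var - ( b ** b ) ** t
var - ( b ** b ) ** f
var - ( b ** b ) ** var

[e [t [f var] - [t [f ( [e [t [f b]] ** [e [t [f b]]]] )]]] ** [e [t [f var]]]]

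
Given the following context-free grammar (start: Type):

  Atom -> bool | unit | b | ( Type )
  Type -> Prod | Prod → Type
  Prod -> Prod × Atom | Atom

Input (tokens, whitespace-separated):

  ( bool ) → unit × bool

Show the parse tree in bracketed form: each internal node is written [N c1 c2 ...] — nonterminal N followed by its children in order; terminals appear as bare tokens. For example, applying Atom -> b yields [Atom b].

[Type [Prod [Atom ( [Type [Prod [Atom bool]]] )]] → [Type [Prod [Prod [Atom unit]] × [Atom bool]]]]

Type
Prod → Type
Atom → Type
( Type ) → Type
( Prod ) → Type
( Atom ) → Type
( bool ) → Type
( bool ) → Prod
( bool ) → Prod × Atom
( bool ) → Atom × Atom
( bool ) → unit × Atom
( bool ) → unit × bool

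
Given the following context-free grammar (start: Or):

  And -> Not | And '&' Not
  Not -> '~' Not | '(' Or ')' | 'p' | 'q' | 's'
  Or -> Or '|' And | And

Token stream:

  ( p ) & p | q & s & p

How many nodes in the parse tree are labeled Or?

[Or [Or [And [And [Not ( [Or [And [Not p]]] )]] & [Not p]]] | [And [And [And [Not q]] & [Not s]] & [Not p]]]

3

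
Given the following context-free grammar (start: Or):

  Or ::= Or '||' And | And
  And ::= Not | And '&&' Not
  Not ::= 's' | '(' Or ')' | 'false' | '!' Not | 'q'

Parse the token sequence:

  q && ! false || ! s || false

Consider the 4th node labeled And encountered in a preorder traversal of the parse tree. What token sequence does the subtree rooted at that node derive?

[Or [Or [Or [And [And [Not q]] && [Not ! [Not false]]]] || [And [Not ! [Not s]]]] || [And [Not false]]]

false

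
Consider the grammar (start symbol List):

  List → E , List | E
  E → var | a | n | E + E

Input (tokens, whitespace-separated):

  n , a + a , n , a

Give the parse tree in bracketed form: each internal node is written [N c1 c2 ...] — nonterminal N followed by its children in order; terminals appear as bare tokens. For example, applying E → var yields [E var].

List
E , List
n , List
n , E , List
n , E + E , List
n , a + E , List
n , a + a , List
n , a + a , E , List
n , a + a , n , List
n , a + a , n , E
n , a + a , n , a

[List [E n] , [List [E [E a] + [E a]] , [List [E n] , [List [E a]]]]]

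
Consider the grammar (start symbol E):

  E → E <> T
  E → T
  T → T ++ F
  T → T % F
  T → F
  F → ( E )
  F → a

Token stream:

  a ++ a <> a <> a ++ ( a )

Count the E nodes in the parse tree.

[E [E [E [T [T [F a]] ++ [F a]]] <> [T [F a]]] <> [T [T [F a]] ++ [F ( [E [T [F a]]] )]]]

4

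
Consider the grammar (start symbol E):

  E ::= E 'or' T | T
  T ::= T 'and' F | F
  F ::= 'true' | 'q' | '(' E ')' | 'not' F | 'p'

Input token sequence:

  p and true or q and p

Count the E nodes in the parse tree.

2

[E [E [T [T [F p]] and [F true]]] or [T [T [F q]] and [F p]]]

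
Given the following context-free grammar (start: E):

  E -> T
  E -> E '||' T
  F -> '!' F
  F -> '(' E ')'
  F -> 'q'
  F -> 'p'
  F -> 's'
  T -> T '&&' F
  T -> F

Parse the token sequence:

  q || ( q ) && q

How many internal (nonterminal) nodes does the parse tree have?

[E [E [T [F q]]] || [T [T [F ( [E [T [F q]]] )]] && [F q]]]

11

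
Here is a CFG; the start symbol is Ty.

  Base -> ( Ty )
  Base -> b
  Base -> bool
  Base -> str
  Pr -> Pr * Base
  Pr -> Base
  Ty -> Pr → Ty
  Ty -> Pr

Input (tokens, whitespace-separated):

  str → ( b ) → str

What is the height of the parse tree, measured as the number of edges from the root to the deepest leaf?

[Ty [Pr [Base str]] → [Ty [Pr [Base ( [Ty [Pr [Base b]]] )]] → [Ty [Pr [Base str]]]]]

7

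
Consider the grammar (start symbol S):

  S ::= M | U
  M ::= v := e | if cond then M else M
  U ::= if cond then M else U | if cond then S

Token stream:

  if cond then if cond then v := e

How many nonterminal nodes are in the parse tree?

6

[S [U if cond then [S [U if cond then [S [M v := e]]]]]]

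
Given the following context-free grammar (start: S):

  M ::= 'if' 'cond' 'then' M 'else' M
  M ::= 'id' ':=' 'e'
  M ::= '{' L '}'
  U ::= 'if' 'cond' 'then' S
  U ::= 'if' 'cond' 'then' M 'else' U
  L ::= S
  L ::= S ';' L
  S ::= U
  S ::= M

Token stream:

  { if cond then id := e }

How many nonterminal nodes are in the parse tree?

[S [M { [L [S [U if cond then [S [M id := e]]]]] }]]

7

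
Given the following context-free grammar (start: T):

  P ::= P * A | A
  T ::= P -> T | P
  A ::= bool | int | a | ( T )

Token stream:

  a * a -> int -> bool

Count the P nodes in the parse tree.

[T [P [P [A a]] * [A a]] -> [T [P [A int]] -> [T [P [A bool]]]]]

4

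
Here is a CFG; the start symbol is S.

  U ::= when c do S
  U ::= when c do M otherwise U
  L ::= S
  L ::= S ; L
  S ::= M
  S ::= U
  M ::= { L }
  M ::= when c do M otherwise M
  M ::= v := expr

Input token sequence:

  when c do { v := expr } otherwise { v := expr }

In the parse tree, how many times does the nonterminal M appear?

5

[S [M when c do [M { [L [S [M v := expr]]] }] otherwise [M { [L [S [M v := expr]]] }]]]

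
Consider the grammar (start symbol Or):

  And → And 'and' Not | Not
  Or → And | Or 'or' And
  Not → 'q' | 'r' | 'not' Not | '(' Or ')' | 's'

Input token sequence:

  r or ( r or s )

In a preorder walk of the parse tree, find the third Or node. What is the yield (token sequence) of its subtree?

r or s

[Or [Or [And [Not r]]] or [And [Not ( [Or [Or [And [Not r]]] or [And [Not s]]] )]]]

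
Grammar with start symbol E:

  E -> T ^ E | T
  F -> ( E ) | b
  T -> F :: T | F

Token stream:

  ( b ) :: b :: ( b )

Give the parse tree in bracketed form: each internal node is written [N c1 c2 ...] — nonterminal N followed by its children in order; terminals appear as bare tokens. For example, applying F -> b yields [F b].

E
T
F :: T
( E ) :: T
( T ) :: T
( F ) :: T
( b ) :: T
( b ) :: F :: T
( b ) :: b :: T
( b ) :: b :: F
( b ) :: b :: ( E )
( b ) :: b :: ( T )
( b ) :: b :: ( F )
( b ) :: b :: ( b )

[E [T [F ( [E [T [F b]]] )] :: [T [F b] :: [T [F ( [E [T [F b]]] )]]]]]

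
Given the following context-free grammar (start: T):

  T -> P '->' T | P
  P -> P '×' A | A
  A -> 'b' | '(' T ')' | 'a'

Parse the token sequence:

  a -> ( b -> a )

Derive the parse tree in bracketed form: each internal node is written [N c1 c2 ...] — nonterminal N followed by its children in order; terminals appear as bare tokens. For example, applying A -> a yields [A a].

T
P -> T
A -> T
a -> T
a -> P
a -> A
a -> ( T )
a -> ( P -> T )
a -> ( A -> T )
a -> ( b -> T )
a -> ( b -> P )
a -> ( b -> A )
a -> ( b -> a )

[T [P [A a]] -> [T [P [A ( [T [P [A b]] -> [T [P [A a]]]] )]]]]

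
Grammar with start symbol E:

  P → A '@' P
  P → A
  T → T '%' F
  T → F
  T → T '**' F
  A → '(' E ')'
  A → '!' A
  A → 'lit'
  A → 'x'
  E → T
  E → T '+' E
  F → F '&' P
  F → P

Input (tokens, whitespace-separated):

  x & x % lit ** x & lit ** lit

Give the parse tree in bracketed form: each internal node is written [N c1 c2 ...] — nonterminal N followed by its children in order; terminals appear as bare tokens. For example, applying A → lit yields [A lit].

[E [T [T [T [T [F [F [P [A x]]] & [P [A x]]]] % [F [P [A lit]]]] ** [F [F [P [A x]]] & [P [A lit]]]] ** [F [P [A lit]]]]]

E
T
T ** F
T ** F ** F
T % F ** F ** F
F % F ** F ** F
F & P % F ** F ** F
P & P % F ** F ** F
A & P % F ** F ** F
x & P % F ** F ** F
x & A % F ** F ** F
x & x % F ** F ** F
x & x % P ** F ** F
x & x % A ** F ** F
x & x % lit ** F ** F
x & x % lit ** F & P ** F
x & x % lit ** P & P ** F
x & x % lit ** A & P ** F
x & x % lit ** x & P ** F
x & x % lit ** x & A ** F
x & x % lit ** x & lit ** F
x & x % lit ** x & lit ** P
x & x % lit ** x & lit ** A
x & x % lit ** x & lit ** lit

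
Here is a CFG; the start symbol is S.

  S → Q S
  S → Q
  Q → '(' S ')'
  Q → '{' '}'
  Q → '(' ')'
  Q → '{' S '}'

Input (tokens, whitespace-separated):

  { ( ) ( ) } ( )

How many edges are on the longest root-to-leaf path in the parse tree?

5

[S [Q { [S [Q ( )] [S [Q ( )]]] }] [S [Q ( )]]]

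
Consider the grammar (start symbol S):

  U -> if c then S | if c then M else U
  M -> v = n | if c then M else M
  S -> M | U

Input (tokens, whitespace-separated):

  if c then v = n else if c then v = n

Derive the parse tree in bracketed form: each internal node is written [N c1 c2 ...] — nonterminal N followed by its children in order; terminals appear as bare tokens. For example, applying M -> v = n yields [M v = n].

S
U
if c then M else U
if c then v = n else U
if c then v = n else if c then S
if c then v = n else if c then M
if c then v = n else if c then v = n

[S [U if c then [M v = n] else [U if c then [S [M v = n]]]]]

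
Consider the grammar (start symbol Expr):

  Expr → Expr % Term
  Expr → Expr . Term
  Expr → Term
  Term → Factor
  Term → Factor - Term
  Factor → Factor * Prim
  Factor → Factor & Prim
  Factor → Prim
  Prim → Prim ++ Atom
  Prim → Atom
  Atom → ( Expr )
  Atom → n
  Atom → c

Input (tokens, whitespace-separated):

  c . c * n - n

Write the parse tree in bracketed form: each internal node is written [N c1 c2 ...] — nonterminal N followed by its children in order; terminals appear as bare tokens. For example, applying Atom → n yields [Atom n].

[Expr [Expr [Term [Factor [Prim [Atom c]]]]] . [Term [Factor [Factor [Prim [Atom c]]] * [Prim [Atom n]]] - [Term [Factor [Prim [Atom n]]]]]]

Expr
Expr . Term
Term . Term
Factor . Term
Prim . Term
Atom . Term
c . Term
c . Factor - Term
c . Factor * Prim - Term
c . Prim * Prim - Term
c . Atom * Prim - Term
c . c * Prim - Term
c . c * Atom - Term
c . c * n - Term
c . c * n - Factor
c . c * n - Prim
c . c * n - Atom
c . c * n - n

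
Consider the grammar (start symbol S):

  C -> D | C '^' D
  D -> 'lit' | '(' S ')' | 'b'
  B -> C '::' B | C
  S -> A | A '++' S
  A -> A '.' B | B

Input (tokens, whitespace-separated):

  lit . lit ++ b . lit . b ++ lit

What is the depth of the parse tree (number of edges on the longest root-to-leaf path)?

[S [A [A [B [C [D lit]]]] . [B [C [D lit]]]] ++ [S [A [A [A [B [C [D b]]]] . [B [C [D lit]]]] . [B [C [D b]]]] ++ [S [A [B [C [D lit]]]]]]]

8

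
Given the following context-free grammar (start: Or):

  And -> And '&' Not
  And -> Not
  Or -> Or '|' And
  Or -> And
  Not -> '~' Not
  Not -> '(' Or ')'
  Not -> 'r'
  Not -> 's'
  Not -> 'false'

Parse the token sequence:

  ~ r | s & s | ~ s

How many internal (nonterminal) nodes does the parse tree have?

13

[Or [Or [Or [And [Not ~ [Not r]]]] | [And [And [Not s]] & [Not s]]] | [And [Not ~ [Not s]]]]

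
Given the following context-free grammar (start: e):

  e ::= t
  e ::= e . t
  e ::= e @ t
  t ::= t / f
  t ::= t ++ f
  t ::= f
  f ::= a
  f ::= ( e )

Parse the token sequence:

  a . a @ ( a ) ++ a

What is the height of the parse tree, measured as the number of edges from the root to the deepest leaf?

7

[e [e [e [t [f a]]] . [t [f a]]] @ [t [t [f ( [e [t [f a]]] )]] ++ [f a]]]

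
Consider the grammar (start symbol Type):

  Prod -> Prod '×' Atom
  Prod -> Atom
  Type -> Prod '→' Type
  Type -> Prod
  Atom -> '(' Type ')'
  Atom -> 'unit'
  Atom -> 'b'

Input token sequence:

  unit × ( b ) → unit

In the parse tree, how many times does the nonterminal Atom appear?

[Type [Prod [Prod [Atom unit]] × [Atom ( [Type [Prod [Atom b]]] )]] → [Type [Prod [Atom unit]]]]

4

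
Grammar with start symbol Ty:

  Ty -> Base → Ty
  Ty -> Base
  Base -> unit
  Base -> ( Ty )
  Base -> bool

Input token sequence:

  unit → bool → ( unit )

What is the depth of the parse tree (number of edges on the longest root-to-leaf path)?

6

[Ty [Base unit] → [Ty [Base bool] → [Ty [Base ( [Ty [Base unit]] )]]]]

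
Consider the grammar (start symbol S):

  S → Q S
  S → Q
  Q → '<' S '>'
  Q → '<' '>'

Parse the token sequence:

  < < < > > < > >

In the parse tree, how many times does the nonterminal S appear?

4

[S [Q < [S [Q < [S [Q < >]] >] [S [Q < >]]] >]]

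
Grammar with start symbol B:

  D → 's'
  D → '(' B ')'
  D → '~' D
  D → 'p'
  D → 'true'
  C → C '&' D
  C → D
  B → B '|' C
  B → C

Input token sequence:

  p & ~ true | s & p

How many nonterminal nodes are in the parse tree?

11

[B [B [C [C [D p]] & [D ~ [D true]]]] | [C [C [D s]] & [D p]]]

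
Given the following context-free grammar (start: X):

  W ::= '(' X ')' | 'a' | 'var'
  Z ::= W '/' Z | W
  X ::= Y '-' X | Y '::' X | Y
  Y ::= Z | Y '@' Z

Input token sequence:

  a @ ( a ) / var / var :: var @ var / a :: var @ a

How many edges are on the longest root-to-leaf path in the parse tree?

[X [Y [Y [Z [W a]]] @ [Z [W ( [X [Y [Z [W a]]]] )] / [Z [W var] / [Z [W var]]]]] :: [X [Y [Y [Z [W var]]] @ [Z [W var] / [Z [W a]]]] :: [X [Y [Y [Z [W var]]] @ [Z [W a]]]]]]

8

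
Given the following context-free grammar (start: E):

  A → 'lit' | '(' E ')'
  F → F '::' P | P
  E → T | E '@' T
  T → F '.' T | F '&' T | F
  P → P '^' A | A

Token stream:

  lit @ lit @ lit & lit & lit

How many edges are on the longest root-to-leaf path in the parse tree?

[E [E [E [T [F [P [A lit]]]]] @ [T [F [P [A lit]]]]] @ [T [F [P [A lit]]] & [T [F [P [A lit]]] & [T [F [P [A lit]]]]]]]

7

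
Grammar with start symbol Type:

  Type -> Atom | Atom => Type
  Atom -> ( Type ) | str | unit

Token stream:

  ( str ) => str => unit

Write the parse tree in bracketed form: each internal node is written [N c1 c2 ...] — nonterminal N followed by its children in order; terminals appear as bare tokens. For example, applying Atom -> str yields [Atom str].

Type
Atom => Type
( Type ) => Type
( Atom ) => Type
( str ) => Type
( str ) => Atom => Type
( str ) => str => Type
( str ) => str => Atom
( str ) => str => unit

[Type [Atom ( [Type [Atom str]] )] => [Type [Atom str] => [Type [Atom unit]]]]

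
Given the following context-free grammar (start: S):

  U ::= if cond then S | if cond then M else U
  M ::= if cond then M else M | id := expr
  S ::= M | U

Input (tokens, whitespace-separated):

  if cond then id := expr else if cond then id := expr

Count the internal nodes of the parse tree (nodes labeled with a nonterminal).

6

[S [U if cond then [M id := expr] else [U if cond then [S [M id := expr]]]]]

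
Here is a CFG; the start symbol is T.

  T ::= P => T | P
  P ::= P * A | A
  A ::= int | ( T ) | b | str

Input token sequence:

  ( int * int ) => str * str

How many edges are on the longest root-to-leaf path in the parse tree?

7

[T [P [A ( [T [P [P [A int]] * [A int]]] )]] => [T [P [P [A str]] * [A str]]]]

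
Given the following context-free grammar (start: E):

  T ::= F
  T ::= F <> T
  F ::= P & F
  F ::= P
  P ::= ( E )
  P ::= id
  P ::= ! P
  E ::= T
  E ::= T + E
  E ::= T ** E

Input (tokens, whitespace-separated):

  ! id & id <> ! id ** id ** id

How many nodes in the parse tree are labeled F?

[E [T [F [P ! [P id]] & [F [P id]]] <> [T [F [P ! [P id]]]]] ** [E [T [F [P id]]] ** [E [T [F [P id]]]]]]

5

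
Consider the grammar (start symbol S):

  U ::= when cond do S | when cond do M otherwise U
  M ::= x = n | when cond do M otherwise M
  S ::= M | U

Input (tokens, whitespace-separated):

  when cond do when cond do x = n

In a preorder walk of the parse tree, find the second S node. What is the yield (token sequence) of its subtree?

when cond do x = n

[S [U when cond do [S [U when cond do [S [M x = n]]]]]]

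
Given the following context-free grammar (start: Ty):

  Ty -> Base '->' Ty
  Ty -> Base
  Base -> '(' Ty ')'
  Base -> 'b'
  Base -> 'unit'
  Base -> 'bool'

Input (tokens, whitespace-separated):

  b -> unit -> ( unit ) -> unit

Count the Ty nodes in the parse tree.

[Ty [Base b] -> [Ty [Base unit] -> [Ty [Base ( [Ty [Base unit]] )] -> [Ty [Base unit]]]]]

5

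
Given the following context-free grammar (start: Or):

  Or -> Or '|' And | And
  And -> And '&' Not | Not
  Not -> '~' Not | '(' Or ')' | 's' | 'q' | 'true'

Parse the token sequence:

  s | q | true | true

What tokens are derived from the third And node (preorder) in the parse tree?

[Or [Or [Or [Or [And [Not s]]] | [And [Not q]]] | [And [Not true]]] | [And [Not true]]]

true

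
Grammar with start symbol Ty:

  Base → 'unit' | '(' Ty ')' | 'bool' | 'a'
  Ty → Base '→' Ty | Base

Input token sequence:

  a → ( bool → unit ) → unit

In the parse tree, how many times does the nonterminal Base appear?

5

[Ty [Base a] → [Ty [Base ( [Ty [Base bool] → [Ty [Base unit]]] )] → [Ty [Base unit]]]]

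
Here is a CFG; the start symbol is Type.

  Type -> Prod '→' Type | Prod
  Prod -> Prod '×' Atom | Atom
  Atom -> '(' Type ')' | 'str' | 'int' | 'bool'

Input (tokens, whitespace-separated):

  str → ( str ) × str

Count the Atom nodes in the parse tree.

4

[Type [Prod [Atom str]] → [Type [Prod [Prod [Atom ( [Type [Prod [Atom str]]] )]] × [Atom str]]]]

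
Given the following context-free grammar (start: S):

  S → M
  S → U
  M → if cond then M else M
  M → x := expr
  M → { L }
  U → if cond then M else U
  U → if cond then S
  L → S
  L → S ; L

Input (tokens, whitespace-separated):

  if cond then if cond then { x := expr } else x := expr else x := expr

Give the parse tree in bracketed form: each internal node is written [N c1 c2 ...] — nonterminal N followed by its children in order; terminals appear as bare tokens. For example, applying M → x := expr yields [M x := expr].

S
M
if cond then M else M
if cond then if cond then M else M else M
if cond then if cond then { L } else M else M
if cond then if cond then { S } else M else M
if cond then if cond then { M } else M else M
if cond then if cond then { x := expr } else M else M
if cond then if cond then { x := expr } else x := expr else M
if cond then if cond then { x := expr } else x := expr else x := expr

[S [M if cond then [M if cond then [M { [L [S [M x := expr]]] }] else [M x := expr]] else [M x := expr]]]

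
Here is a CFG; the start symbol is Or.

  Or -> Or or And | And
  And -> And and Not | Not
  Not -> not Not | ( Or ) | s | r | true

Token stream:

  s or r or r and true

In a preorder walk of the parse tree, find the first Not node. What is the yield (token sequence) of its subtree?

[Or [Or [Or [And [Not s]]] or [And [Not r]]] or [And [And [Not r]] and [Not true]]]

s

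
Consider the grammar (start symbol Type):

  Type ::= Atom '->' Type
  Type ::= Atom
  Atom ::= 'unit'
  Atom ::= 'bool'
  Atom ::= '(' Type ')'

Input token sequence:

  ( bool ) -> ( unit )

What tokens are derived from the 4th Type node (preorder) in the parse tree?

unit

[Type [Atom ( [Type [Atom bool]] )] -> [Type [Atom ( [Type [Atom unit]] )]]]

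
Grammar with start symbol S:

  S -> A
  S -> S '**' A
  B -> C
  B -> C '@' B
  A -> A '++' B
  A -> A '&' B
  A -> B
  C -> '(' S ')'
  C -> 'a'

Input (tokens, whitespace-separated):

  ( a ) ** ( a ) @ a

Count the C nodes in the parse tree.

5

[S [S [A [B [C ( [S [A [B [C a]]]] )]]]] ** [A [B [C ( [S [A [B [C a]]]] )] @ [B [C a]]]]]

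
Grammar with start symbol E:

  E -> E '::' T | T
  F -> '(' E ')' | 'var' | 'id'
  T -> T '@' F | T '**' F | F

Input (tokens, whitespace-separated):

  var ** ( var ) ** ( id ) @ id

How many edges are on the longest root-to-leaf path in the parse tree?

[E [T [T [T [T [F var]] ** [F ( [E [T [F var]]] )]] ** [F ( [E [T [F id]]] )]] @ [F id]]]

8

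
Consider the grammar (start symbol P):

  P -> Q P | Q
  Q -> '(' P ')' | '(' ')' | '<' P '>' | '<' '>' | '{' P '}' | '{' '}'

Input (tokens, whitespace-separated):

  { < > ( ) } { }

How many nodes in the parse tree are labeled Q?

[P [Q { [P [Q < >] [P [Q ( )]]] }] [P [Q { }]]]

4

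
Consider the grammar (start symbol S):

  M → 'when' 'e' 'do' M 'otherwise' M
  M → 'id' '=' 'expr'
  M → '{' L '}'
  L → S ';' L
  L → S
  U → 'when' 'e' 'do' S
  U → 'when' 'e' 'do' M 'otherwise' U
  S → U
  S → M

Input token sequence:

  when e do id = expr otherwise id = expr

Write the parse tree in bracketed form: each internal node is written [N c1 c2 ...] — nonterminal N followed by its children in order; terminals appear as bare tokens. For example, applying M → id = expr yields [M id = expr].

[S [M when e do [M id = expr] otherwise [M id = expr]]]

S
M
when e do M otherwise M
when e do id = expr otherwise M
when e do id = expr otherwise id = expr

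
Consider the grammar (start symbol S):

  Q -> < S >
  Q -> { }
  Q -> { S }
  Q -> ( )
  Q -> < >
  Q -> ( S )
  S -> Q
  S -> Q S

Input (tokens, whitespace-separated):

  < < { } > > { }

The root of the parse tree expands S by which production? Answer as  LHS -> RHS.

[S [Q < [S [Q < [S [Q { }]] >]] >] [S [Q { }]]]

S -> Q S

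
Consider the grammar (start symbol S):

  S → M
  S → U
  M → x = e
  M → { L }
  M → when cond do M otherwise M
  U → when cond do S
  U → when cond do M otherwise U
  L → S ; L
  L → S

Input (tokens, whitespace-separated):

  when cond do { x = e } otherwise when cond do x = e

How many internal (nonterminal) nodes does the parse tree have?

[S [U when cond do [M { [L [S [M x = e]]] }] otherwise [U when cond do [S [M x = e]]]]]

9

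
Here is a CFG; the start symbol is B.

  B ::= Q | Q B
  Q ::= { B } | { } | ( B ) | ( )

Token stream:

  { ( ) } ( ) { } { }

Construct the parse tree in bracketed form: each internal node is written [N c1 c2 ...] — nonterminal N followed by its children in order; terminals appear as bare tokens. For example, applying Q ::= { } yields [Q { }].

[B [Q { [B [Q ( )]] }] [B [Q ( )] [B [Q { }] [B [Q { }]]]]]

B
Q B
{ B } B
{ Q } B
{ ( ) } B
{ ( ) } Q B
{ ( ) } ( ) B
{ ( ) } ( ) Q B
{ ( ) } ( ) { } B
{ ( ) } ( ) { } Q
{ ( ) } ( ) { } { }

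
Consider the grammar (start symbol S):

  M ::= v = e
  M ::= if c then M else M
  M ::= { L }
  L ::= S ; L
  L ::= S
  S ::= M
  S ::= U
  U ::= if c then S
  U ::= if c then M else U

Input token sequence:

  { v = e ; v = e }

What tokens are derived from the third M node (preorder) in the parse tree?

v = e

[S [M { [L [S [M v = e]] ; [L [S [M v = e]]]] }]]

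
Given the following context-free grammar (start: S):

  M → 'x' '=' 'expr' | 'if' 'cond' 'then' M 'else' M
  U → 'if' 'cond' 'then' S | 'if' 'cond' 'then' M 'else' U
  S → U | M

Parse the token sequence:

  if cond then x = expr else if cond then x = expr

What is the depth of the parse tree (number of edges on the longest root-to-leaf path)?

[S [U if cond then [M x = expr] else [U if cond then [S [M x = expr]]]]]

5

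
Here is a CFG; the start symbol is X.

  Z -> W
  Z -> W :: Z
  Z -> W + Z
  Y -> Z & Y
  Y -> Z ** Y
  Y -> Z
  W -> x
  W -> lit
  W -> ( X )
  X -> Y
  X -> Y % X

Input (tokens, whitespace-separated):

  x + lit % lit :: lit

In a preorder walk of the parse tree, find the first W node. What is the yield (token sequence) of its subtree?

x

[X [Y [Z [W x] + [Z [W lit]]]] % [X [Y [Z [W lit] :: [Z [W lit]]]]]]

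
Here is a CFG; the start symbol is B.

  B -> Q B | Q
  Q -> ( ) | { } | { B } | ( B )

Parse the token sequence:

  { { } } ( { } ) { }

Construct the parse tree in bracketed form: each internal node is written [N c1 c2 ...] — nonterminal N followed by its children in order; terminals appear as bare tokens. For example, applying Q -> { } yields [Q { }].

B
Q B
{ B } B
{ Q } B
{ { } } B
{ { } } Q B
{ { } } ( B ) B
{ { } } ( Q ) B
{ { } } ( { } ) B
{ { } } ( { } ) Q
{ { } } ( { } ) { }

[B [Q { [B [Q { }]] }] [B [Q ( [B [Q { }]] )] [B [Q { }]]]]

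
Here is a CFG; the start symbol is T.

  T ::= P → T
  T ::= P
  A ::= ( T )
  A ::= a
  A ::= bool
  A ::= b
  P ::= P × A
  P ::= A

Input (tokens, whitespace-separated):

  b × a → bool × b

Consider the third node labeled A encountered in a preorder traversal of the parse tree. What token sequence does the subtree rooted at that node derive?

[T [P [P [A b]] × [A a]] → [T [P [P [A bool]] × [A b]]]]

bool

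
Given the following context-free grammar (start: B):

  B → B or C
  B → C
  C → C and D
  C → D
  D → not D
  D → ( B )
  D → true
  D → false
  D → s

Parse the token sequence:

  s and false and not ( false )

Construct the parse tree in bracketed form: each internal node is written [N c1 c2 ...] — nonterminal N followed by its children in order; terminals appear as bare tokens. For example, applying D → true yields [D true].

[B [C [C [C [D s]] and [D false]] and [D not [D ( [B [C [D false]]] )]]]]

B
C
C and D
C and D and D
D and D and D
s and D and D
s and false and D
s and false and not D
s and false and not ( B )
s and false and not ( C )
s and false and not ( D )
s and false and not ( false )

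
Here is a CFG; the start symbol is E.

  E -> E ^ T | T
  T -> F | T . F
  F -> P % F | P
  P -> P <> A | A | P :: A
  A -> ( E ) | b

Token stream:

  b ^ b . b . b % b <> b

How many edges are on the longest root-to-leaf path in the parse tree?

7

[E [E [T [F [P [A b]]]]] ^ [T [T [T [F [P [A b]]]] . [F [P [A b]]]] . [F [P [A b]] % [F [P [P [A b]] <> [A b]]]]]]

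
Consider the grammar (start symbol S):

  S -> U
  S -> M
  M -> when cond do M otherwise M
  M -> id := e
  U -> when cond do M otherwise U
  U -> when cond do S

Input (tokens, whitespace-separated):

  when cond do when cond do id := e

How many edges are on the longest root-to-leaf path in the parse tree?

[S [U when cond do [S [U when cond do [S [M id := e]]]]]]

6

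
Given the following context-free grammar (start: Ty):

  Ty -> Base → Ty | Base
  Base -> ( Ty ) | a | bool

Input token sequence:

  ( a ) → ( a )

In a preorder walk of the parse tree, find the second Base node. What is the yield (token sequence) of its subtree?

a

[Ty [Base ( [Ty [Base a]] )] → [Ty [Base ( [Ty [Base a]] )]]]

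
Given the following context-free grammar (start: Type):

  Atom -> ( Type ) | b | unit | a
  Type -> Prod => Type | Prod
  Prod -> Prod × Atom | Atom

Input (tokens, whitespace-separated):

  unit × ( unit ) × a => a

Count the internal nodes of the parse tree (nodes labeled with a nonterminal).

[Type [Prod [Prod [Prod [Atom unit]] × [Atom ( [Type [Prod [Atom unit]]] )]] × [Atom a]] => [Type [Prod [Atom a]]]]

13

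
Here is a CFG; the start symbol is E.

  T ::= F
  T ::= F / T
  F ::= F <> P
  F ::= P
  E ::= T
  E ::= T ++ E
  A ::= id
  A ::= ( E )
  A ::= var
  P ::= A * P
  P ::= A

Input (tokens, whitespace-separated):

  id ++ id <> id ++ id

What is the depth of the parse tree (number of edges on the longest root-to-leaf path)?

7

[E [T [F [P [A id]]]] ++ [E [T [F [F [P [A id]]] <> [P [A id]]]] ++ [E [T [F [P [A id]]]]]]]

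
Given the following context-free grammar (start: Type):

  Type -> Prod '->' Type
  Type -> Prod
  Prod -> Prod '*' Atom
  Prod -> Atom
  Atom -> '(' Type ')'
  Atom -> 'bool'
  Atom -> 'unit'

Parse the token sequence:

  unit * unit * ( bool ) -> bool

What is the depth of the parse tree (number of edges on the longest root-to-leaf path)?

6

[Type [Prod [Prod [Prod [Atom unit]] * [Atom unit]] * [Atom ( [Type [Prod [Atom bool]]] )]] -> [Type [Prod [Atom bool]]]]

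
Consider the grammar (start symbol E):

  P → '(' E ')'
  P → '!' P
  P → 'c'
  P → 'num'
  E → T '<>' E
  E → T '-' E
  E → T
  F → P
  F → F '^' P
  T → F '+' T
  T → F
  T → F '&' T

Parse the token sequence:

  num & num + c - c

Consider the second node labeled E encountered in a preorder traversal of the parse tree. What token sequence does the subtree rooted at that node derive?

c

[E [T [F [P num]] & [T [F [P num]] + [T [F [P c]]]]] - [E [T [F [P c]]]]]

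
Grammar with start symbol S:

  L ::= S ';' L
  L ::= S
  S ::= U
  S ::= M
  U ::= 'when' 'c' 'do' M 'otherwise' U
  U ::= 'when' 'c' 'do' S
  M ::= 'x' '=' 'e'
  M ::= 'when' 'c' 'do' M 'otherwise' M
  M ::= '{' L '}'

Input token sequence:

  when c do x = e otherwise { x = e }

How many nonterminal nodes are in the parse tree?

7

[S [M when c do [M x = e] otherwise [M { [L [S [M x = e]]] }]]]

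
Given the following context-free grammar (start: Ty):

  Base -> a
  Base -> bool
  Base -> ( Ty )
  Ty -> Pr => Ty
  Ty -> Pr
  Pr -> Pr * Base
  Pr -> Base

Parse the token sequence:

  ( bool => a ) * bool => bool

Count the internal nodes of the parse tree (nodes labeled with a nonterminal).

14

[Ty [Pr [Pr [Base ( [Ty [Pr [Base bool]] => [Ty [Pr [Base a]]]] )]] * [Base bool]] => [Ty [Pr [Base bool]]]]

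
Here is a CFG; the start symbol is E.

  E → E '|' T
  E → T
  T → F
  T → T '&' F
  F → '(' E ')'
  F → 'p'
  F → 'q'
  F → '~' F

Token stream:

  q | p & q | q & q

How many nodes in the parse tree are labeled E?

[E [E [E [T [F q]]] | [T [T [F p]] & [F q]]] | [T [T [F q]] & [F q]]]

3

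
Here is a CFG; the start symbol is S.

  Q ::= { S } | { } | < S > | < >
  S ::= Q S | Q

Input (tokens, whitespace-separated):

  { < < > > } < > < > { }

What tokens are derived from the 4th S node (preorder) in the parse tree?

< > < > { }

[S [Q { [S [Q < [S [Q < >]] >]] }] [S [Q < >] [S [Q < >] [S [Q { }]]]]]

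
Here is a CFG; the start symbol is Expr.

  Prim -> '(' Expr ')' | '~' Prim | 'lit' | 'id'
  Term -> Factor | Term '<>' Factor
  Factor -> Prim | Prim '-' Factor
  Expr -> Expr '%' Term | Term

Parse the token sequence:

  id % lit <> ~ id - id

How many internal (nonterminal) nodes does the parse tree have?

14

[Expr [Expr [Term [Factor [Prim id]]]] % [Term [Term [Factor [Prim lit]]] <> [Factor [Prim ~ [Prim id]] - [Factor [Prim id]]]]]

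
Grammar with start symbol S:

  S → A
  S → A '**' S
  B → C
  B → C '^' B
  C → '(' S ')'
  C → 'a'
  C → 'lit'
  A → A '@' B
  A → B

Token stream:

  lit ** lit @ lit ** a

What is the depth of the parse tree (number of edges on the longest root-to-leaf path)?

6

[S [A [B [C lit]]] ** [S [A [A [B [C lit]]] @ [B [C lit]]] ** [S [A [B [C a]]]]]]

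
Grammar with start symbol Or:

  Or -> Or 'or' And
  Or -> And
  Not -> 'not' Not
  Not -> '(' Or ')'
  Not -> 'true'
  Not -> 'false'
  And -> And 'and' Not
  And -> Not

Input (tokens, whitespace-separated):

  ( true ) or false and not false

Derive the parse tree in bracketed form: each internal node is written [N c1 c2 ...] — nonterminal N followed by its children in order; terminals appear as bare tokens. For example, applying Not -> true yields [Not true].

Or
Or or And
And or And
Not or And
( Or ) or And
( And ) or And
( Not ) or And
( true ) or And
( true ) or And and Not
( true ) or Not and Not
( true ) or false and Not
( true ) or false and not Not
( true ) or false and not false

[Or [Or [And [Not ( [Or [And [Not true]]] )]]] or [And [And [Not false]] and [Not not [Not false]]]]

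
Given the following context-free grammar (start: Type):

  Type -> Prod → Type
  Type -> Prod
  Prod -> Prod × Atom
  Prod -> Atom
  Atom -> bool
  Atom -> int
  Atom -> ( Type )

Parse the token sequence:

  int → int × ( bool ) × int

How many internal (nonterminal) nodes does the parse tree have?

[Type [Prod [Atom int]] → [Type [Prod [Prod [Prod [Atom int]] × [Atom ( [Type [Prod [Atom bool]]] )]] × [Atom int]]]]

13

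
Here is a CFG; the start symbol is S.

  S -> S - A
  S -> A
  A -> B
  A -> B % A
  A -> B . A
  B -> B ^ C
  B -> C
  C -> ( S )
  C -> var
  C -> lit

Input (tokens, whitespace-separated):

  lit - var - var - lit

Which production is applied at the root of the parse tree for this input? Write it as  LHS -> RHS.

S -> S - A

[S [S [S [S [A [B [C lit]]]] - [A [B [C var]]]] - [A [B [C var]]]] - [A [B [C lit]]]]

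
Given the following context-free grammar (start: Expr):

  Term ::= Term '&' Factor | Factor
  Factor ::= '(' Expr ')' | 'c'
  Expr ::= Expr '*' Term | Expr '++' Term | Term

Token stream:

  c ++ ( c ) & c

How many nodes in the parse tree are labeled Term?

[Expr [Expr [Term [Factor c]]] ++ [Term [Term [Factor ( [Expr [Term [Factor c]]] )]] & [Factor c]]]

4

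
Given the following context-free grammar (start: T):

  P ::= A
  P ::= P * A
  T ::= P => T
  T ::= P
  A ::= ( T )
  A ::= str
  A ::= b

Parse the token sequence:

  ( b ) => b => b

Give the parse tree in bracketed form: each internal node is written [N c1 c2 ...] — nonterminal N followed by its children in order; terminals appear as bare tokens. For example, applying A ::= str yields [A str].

[T [P [A ( [T [P [A b]]] )]] => [T [P [A b]] => [T [P [A b]]]]]

T
P => T
A => T
( T ) => T
( P ) => T
( A ) => T
( b ) => T
( b ) => P => T
( b ) => A => T
( b ) => b => T
( b ) => b => P
( b ) => b => A
( b ) => b => b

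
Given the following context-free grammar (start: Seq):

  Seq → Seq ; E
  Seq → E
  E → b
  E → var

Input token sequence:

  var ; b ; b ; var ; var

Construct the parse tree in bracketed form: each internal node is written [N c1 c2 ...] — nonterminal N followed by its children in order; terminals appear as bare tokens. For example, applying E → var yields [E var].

Seq
Seq ; E
Seq ; E ; E
Seq ; E ; E ; E
Seq ; E ; E ; E ; E
E ; E ; E ; E ; E
var ; E ; E ; E ; E
var ; b ; E ; E ; E
var ; b ; b ; E ; E
var ; b ; b ; var ; E
var ; b ; b ; var ; var

[Seq [Seq [Seq [Seq [Seq [E var]] ; [E b]] ; [E b]] ; [E var]] ; [E var]]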